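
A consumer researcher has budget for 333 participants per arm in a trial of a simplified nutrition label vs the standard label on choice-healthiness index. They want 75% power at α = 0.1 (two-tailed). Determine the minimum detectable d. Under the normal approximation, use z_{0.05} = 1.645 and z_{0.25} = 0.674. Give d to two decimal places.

d_min ≈ 0.18

For two independent groups of n = 333 each: d_min = (z_{α/2} + z_β)·√(2/n).
z-sum = 1.645 + 0.674 = 2.319.
d_min = 2.319 × √(2/333) = 2.319 × 0.0775 = 0.180.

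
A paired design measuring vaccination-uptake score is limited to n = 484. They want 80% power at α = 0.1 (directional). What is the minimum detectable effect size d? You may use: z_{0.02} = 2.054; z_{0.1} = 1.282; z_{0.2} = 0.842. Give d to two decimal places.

d_min ≈ 0.10

For a single sample (or paired design) of n = 484: d_min = (z_{α} + z_β)/√n.
z-sum = 1.282 + 0.842 = 2.124.
d_min = 2.124 / √484 = 2.124 / 22.000 = 0.097.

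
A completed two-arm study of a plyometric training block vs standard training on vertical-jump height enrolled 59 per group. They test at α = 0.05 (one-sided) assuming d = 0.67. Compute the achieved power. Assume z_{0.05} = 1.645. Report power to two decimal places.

power ≈ 0.98

For two equal groups, power = Φ(d·√(n/2) − z_{α}).
d·√(n/2) = 0.67 × √(59/2) = 0.67 × 5.431 = 3.639.
z_β = 3.639 − 1.645 = 1.994.
Power = Φ(1.994) = 0.977.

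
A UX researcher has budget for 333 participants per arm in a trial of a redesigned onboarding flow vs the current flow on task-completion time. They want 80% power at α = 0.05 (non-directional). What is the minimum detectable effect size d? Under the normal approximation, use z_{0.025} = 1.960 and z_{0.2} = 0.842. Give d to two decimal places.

For two independent groups of n = 333 each: d_min = (z_{α/2} + z_β)·√(2/n).
z-sum = 1.960 + 0.842 = 2.802.
d_min = 2.802 × √(2/333) = 2.802 × 0.0775 = 0.217.

d_min ≈ 0.22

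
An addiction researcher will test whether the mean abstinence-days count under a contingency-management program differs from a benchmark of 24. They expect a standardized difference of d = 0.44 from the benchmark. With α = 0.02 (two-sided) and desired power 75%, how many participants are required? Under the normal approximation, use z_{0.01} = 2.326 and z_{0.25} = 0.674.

For a one-sample test: n = ((z_{α/2} + z_β) / d)².
z_{α/2} + z_β = 2.326 + 0.674 = 3.000.
n = (3.000 / 0.44)² = 6.818² = 46.49.
Round up.

n = 47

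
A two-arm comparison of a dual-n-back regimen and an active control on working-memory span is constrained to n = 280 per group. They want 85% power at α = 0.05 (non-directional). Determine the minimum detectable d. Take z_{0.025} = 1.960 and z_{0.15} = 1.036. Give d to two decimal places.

d_min ≈ 0.25

For two independent groups of n = 280 each: d_min = (z_{α/2} + z_β)·√(2/n).
z-sum = 1.960 + 1.036 = 2.996.
d_min = 2.996 × √(2/280) = 2.996 × 0.0845 = 0.253.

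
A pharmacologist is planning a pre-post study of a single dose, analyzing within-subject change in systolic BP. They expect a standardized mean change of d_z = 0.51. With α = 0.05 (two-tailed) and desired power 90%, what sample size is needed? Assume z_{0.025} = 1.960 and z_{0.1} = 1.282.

n = 41 pairs

For a paired (one-sample on differences) test: n = ((z_{α/2} + z_β) / d)².
z_{α/2} + z_β = 1.960 + 1.282 = 3.242.
n = (3.242 / 0.51)² = 6.357² = 40.41.
Round up.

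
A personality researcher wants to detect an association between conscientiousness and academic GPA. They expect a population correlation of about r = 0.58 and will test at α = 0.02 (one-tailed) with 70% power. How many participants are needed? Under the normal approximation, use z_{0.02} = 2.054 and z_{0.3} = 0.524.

Fisher's z: C = ½·ln((1+r)/(1−r)) = ½·ln(3.7619) = 0.6625.
n = ((z_{α} + z_β)/C)² + 3.
(2.054 + 0.524) / 0.6625 = 2.578 / 0.6625 = 3.891.
n = 3.891² + 3 = 15.14 + 3 = 18.1.
Round up.

n = 19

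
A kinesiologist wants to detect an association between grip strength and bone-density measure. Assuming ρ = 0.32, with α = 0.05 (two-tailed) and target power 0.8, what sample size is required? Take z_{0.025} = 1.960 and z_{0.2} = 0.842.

n = 75

Fisher's z: C = ½·ln((1+r)/(1−r)) = ½·ln(1.9412) = 0.3316.
n = ((z_{α/2} + z_β)/C)² + 3.
(1.960 + 0.842) / 0.3316 = 2.802 / 0.3316 = 8.450.
n = 8.450² + 3 = 71.40 + 3 = 74.4.
Round up.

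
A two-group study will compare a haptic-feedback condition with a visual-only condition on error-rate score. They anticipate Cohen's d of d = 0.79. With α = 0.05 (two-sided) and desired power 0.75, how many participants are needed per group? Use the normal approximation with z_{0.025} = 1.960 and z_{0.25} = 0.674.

n = 23 per group

For two independent groups with equal n: n = 2·((z_{α/2} + z_β) / d)².
z_{α/2} + z_β = 1.960 + 0.674 = 2.634.
n = 2 × (2.634 / 0.79)² = 2 × 3.334² = 2 × 11.12 = 22.2.
Round up to the next whole participant.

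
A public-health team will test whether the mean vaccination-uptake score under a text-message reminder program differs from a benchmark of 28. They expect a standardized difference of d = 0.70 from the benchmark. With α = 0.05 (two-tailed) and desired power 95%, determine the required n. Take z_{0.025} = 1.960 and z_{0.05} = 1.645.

n = 27

For a one-sample test: n = ((z_{α/2} + z_β) / d)².
z_{α/2} + z_β = 1.960 + 1.645 = 3.605.
n = (3.605 / 0.70)² = 5.150² = 26.52.
Round up.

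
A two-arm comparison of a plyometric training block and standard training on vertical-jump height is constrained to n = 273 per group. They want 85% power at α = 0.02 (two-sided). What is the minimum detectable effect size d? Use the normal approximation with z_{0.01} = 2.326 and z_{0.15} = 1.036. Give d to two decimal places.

d_min ≈ 0.29

For two independent groups of n = 273 each: d_min = (z_{α/2} + z_β)·√(2/n).
z-sum = 2.326 + 1.036 = 3.362.
d_min = 3.362 × √(2/273) = 3.362 × 0.0856 = 0.288.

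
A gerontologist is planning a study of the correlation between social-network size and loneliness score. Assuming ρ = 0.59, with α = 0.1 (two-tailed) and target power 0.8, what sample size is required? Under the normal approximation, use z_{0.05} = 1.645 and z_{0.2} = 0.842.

n = 17

Fisher's z: C = ½·ln((1+r)/(1−r)) = ½·ln(3.8780) = 0.6777.
n = ((z_{α/2} + z_β)/C)² + 3.
(1.645 + 0.842) / 0.6777 = 2.487 / 0.6777 = 3.670.
n = 3.670² + 3 = 13.47 + 3 = 16.5.
Round up.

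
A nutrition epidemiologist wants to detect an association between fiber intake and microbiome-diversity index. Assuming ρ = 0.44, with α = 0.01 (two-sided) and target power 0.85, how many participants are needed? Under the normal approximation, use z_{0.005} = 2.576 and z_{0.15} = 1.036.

n = 62

Fisher's z: C = ½·ln((1+r)/(1−r)) = ½·ln(2.5714) = 0.4722.
n = ((z_{α/2} + z_β)/C)² + 3.
(2.576 + 1.036) / 0.4722 = 3.612 / 0.4722 = 7.649.
n = 7.649² + 3 = 58.51 + 3 = 61.5.
Round up.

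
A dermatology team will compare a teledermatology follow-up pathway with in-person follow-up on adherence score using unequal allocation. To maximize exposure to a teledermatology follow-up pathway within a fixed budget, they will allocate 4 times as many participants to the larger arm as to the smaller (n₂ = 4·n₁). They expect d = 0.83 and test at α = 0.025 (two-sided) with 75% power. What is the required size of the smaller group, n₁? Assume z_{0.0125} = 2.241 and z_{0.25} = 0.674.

With allocation ratio k = n₂/n₁ = 4, Var(x̄₁−x̄₂) = σ²(1/n₁ + 1/(k·n₁)) = σ²·(k+1)/(k·n₁).
So n₁ = (1 + 1/k)·((z_{α/2} + z_β)/d)² = 1.250 × (2.915/0.83)².
n₁ = 1.250 × 12.33 = 15.4.
Round up: n₁ = 16, giving n₂ = 4 × 16 = 64.

n₁ = 16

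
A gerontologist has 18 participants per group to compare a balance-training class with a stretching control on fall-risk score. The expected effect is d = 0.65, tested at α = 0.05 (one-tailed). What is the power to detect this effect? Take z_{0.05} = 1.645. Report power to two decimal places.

power ≈ 0.62

For two equal groups, power = Φ(d·√(n/2) − z_{α}).
d·√(n/2) = 0.65 × √(18/2) = 0.65 × 3.000 = 1.950.
z_β = 1.950 − 1.645 = 0.305.
Power = Φ(0.305) = 0.620.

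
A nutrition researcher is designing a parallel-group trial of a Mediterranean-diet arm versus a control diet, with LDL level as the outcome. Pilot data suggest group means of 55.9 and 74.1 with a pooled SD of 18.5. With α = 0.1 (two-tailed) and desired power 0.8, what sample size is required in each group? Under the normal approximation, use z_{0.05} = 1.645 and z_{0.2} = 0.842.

n = 13 per group

Cohen's d = |M₁ − M₂| / SD_pooled = |55.9 − 74.1| / 18.5 = 18.2 / 18.5 = 0.984.
For two independent groups with equal n: n = 2·((z_{α/2} + z_β) / d)².
z_{α/2} + z_β = 1.645 + 0.842 = 2.487.
n = 2 × (2.487 / 0.984)² = 2 × 2.527² = 2 × 6.39 = 12.8.
Round up to the next whole participant.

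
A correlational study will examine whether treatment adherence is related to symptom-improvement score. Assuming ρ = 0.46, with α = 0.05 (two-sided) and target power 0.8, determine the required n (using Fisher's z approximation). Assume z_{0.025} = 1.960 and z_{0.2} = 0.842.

n = 35

Fisher's z: C = ½·ln((1+r)/(1−r)) = ½·ln(2.7037) = 0.4973.
n = ((z_{α/2} + z_β)/C)² + 3.
(1.960 + 0.842) / 0.4973 = 2.802 / 0.4973 = 5.634.
n = 5.634² + 3 = 31.75 + 3 = 34.7.
Round up.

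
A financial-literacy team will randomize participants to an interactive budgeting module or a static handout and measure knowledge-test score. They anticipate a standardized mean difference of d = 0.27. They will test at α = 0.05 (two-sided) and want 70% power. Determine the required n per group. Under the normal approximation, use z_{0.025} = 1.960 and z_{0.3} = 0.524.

For two independent groups with equal n: n = 2·((z_{α/2} + z_β) / d)².
z_{α/2} + z_β = 1.960 + 0.524 = 2.484.
n = 2 × (2.484 / 0.27)² = 2 × 9.200² = 2 × 84.64 = 169.3.
Round up to the next whole participant.

n = 170 per group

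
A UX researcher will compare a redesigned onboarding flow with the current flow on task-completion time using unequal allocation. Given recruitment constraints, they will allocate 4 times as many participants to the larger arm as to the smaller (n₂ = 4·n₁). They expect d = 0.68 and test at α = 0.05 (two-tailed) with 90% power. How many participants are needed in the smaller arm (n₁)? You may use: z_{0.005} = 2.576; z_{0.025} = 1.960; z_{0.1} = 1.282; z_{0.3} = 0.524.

n₁ = 29

With allocation ratio k = n₂/n₁ = 4, Var(x̄₁−x̄₂) = σ²(1/n₁ + 1/(k·n₁)) = σ²·(k+1)/(k·n₁).
So n₁ = (1 + 1/k)·((z_{α/2} + z_β)/d)² = 1.250 × (3.242/0.68)².
n₁ = 1.250 × 22.73 = 28.4.
Round up: n₁ = 29, giving n₂ = 4 × 29 = 116.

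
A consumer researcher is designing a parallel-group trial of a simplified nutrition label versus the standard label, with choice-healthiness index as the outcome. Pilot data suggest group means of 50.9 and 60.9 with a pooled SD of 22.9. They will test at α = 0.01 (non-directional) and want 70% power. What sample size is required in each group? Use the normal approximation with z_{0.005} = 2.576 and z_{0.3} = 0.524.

n = 101 per group

Cohen's d = |M₁ − M₂| / SD_pooled = |50.9 − 60.9| / 22.9 = 10.0 / 22.9 = 0.437.
For two independent groups with equal n: n = 2·((z_{α/2} + z_β) / d)².
z_{α/2} + z_β = 2.576 + 0.524 = 3.100.
n = 2 × (3.100 / 0.437)² = 2 × 7.094² = 2 × 50.32 = 100.6.
Round up to the next whole participant.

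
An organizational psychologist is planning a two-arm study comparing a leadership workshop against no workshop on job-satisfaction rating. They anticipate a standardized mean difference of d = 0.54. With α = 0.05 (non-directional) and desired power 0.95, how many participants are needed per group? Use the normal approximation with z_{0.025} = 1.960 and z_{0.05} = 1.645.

For two independent groups with equal n: n = 2·((z_{α/2} + z_β) / d)².
z_{α/2} + z_β = 1.960 + 1.645 = 3.605.
n = 2 × (3.605 / 0.54)² = 2 × 6.676² = 2 × 44.57 = 89.1.
Round up to the next whole participant.

n = 90 per group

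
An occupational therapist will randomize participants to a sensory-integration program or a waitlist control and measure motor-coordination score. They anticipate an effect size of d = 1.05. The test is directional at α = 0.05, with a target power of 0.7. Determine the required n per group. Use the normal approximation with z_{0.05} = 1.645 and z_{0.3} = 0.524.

For two independent groups with equal n: n = 2·((z_{α} + z_β) / d)².
z_{α} + z_β = 1.645 + 0.524 = 2.169.
n = 2 × (2.169 / 1.05)² = 2 × 2.066² = 2 × 4.27 = 8.5.
Round up to the next whole participant.

n = 9 per group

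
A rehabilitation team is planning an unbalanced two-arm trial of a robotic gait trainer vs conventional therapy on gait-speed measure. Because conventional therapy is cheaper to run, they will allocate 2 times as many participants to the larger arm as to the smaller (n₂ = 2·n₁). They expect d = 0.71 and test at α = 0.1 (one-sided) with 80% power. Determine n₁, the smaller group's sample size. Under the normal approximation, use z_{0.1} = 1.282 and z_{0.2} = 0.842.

n₁ = 14

With allocation ratio k = n₂/n₁ = 2, Var(x̄₁−x̄₂) = σ²(1/n₁ + 1/(k·n₁)) = σ²·(k+1)/(k·n₁).
So n₁ = (1 + 1/k)·((z_{α} + z_β)/d)² = 1.500 × (2.124/0.71)².
n₁ = 1.500 × 8.95 = 13.4.
Round up: n₁ = 14, giving n₂ = 2 × 14 = 28.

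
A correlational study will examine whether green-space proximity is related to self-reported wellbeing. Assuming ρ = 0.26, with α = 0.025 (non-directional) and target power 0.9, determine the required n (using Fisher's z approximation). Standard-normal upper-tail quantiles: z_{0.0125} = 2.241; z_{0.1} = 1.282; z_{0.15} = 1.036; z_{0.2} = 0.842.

Fisher's z: C = ½·ln((1+r)/(1−r)) = ½·ln(1.7027) = 0.2661.
n = ((z_{α/2} + z_β)/C)² + 3.
(2.241 + 1.282) / 0.2661 = 3.523 / 0.2661 = 13.239.
n = 13.239² + 3 = 175.28 + 3 = 178.3.
Round up.

n = 179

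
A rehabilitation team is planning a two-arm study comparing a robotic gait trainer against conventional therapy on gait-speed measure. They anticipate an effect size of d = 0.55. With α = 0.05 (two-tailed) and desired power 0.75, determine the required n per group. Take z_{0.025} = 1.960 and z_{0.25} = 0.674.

n = 46 per group

For two independent groups with equal n: n = 2·((z_{α/2} + z_β) / d)².
z_{α/2} + z_β = 1.960 + 0.674 = 2.634.
n = 2 × (2.634 / 0.55)² = 2 × 4.789² = 2 × 22.94 = 45.9.
Round up to the next whole participant.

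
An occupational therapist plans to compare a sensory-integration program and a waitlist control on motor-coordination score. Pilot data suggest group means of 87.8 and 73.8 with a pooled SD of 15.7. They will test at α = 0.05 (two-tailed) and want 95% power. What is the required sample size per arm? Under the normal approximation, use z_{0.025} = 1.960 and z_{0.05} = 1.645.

Cohen's d = |M₁ − M₂| / SD_pooled = |87.8 − 73.8| / 15.7 = 14.0 / 15.7 = 0.892.
For two independent groups with equal n: n = 2·((z_{α/2} + z_β) / d)².
z_{α/2} + z_β = 1.960 + 1.645 = 3.605.
n = 2 × (3.605 / 0.892)² = 2 × 4.041² = 2 × 16.33 = 32.7.
Round up to the next whole participant.

n = 33 per group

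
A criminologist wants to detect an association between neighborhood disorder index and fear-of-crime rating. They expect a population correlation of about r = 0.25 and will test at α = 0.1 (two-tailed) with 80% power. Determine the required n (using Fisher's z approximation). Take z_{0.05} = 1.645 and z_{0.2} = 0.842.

Fisher's z: C = ½·ln((1+r)/(1−r)) = ½·ln(1.6667) = 0.2554.
n = ((z_{α/2} + z_β)/C)² + 3.
(1.645 + 0.842) / 0.2554 = 2.487 / 0.2554 = 9.738.
n = 9.738² + 3 = 94.82 + 3 = 97.8.
Round up.

n = 98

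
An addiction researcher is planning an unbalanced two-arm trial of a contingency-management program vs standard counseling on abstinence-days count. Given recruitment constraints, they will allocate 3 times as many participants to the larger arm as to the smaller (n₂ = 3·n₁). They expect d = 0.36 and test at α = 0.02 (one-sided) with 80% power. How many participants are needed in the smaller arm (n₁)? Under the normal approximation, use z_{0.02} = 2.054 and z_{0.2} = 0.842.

With allocation ratio k = n₂/n₁ = 3, Var(x̄₁−x̄₂) = σ²(1/n₁ + 1/(k·n₁)) = σ²·(k+1)/(k·n₁).
So n₁ = (1 + 1/k)·((z_{α} + z_β)/d)² = 1.333 × (2.896/0.36)².
n₁ = 1.333 × 64.71 = 86.3.
Round up: n₁ = 87, giving n₂ = 3 × 87 = 261.

n₁ = 87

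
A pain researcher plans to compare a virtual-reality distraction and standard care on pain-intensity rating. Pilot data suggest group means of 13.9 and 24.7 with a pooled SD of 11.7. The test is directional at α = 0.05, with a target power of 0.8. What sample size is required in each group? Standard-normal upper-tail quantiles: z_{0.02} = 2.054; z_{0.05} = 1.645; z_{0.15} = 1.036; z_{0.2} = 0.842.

Cohen's d = |M₁ − M₂| / SD_pooled = |13.9 − 24.7| / 11.7 = 10.8 / 11.7 = 0.923.
For two independent groups with equal n: n = 2·((z_{α} + z_β) / d)².
z_{α} + z_β = 1.645 + 0.842 = 2.487.
n = 2 × (2.487 / 0.923)² = 2 × 2.694² = 2 × 7.26 = 14.5.
Round up to the next whole participant.

n = 15 per group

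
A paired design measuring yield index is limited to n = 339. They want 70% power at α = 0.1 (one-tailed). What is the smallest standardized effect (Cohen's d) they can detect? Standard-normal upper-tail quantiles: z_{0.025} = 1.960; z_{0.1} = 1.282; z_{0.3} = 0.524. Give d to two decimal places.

d_min ≈ 0.10

For a single sample (or paired design) of n = 339: d_min = (z_{α} + z_β)/√n.
z-sum = 1.282 + 0.524 = 1.806.
d_min = 1.806 / √339 = 1.806 / 18.412 = 0.098.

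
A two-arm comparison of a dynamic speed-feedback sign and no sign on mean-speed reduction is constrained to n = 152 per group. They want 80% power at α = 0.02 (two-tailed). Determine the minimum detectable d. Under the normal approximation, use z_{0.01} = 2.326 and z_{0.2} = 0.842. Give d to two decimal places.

For two independent groups of n = 152 each: d_min = (z_{α/2} + z_β)·√(2/n).
z-sum = 2.326 + 0.842 = 3.168.
d_min = 3.168 × √(2/152) = 3.168 × 0.1147 = 0.363.

d_min ≈ 0.36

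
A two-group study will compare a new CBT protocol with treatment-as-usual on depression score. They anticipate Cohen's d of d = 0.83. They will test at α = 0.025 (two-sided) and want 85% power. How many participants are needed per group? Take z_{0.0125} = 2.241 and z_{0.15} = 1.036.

n = 32 per group

For two independent groups with equal n: n = 2·((z_{α/2} + z_β) / d)².
z_{α/2} + z_β = 2.241 + 1.036 = 3.277.
n = 2 × (3.277 / 0.83)² = 2 × 3.948² = 2 × 15.59 = 31.2.
Round up to the next whole participant.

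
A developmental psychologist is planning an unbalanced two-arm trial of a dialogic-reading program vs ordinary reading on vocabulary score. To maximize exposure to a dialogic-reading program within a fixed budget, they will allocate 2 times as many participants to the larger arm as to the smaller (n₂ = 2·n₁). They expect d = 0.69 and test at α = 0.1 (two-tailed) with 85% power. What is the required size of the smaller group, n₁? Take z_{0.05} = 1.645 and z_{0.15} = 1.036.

n₁ = 23

With allocation ratio k = n₂/n₁ = 2, Var(x̄₁−x̄₂) = σ²(1/n₁ + 1/(k·n₁)) = σ²·(k+1)/(k·n₁).
So n₁ = (1 + 1/k)·((z_{α/2} + z_β)/d)² = 1.500 × (2.681/0.69)².
n₁ = 1.500 × 15.10 = 22.6.
Round up: n₁ = 23, giving n₂ = 2 × 23 = 46.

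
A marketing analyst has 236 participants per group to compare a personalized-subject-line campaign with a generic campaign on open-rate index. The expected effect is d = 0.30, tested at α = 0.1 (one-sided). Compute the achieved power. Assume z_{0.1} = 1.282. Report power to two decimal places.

For two equal groups, power = Φ(d·√(n/2) − z_{α}).
d·√(n/2) = 0.30 × √(236/2) = 0.30 × 10.863 = 3.259.
z_β = 3.259 − 1.282 = 1.977.
Power = Φ(1.977) = 0.976.

power ≈ 0.98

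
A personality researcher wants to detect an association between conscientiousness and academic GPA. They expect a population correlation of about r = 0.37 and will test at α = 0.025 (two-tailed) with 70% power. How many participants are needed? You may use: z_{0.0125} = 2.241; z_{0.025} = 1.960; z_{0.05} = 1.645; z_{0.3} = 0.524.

n = 54

Fisher's z: C = ½·ln((1+r)/(1−r)) = ½·ln(2.1746) = 0.3884.
n = ((z_{α/2} + z_β)/C)² + 3.
(2.241 + 0.524) / 0.3884 = 2.765 / 0.3884 = 7.119.
n = 7.119² + 3 = 50.68 + 3 = 53.7.
Round up.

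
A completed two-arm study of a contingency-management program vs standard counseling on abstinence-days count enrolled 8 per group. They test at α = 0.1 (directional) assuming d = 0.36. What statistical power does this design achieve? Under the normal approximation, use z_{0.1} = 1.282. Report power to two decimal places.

For two equal groups, power = Φ(d·√(n/2) − z_{α}).
d·√(n/2) = 0.36 × √(8/2) = 0.36 × 2.000 = 0.720.
z_β = 0.720 − 1.282 = -0.562.
Power = Φ(-0.562) = 0.287.

power ≈ 0.29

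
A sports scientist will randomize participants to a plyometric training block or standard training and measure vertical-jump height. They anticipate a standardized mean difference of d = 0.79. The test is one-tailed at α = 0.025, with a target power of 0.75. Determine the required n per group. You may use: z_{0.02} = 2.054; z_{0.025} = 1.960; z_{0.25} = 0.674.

n = 23 per group

For two independent groups with equal n: n = 2·((z_{α} + z_β) / d)².
z_{α} + z_β = 1.960 + 0.674 = 2.634.
n = 2 × (2.634 / 0.79)² = 2 × 3.334² = 2 × 11.12 = 22.2.
Round up to the next whole participant.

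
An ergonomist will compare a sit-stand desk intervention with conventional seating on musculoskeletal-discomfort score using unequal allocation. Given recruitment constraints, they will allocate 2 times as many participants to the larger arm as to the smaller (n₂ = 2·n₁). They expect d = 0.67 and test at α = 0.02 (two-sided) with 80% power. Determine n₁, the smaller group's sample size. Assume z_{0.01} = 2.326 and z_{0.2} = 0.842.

n₁ = 34

With allocation ratio k = n₂/n₁ = 2, Var(x̄₁−x̄₂) = σ²(1/n₁ + 1/(k·n₁)) = σ²·(k+1)/(k·n₁).
So n₁ = (1 + 1/k)·((z_{α/2} + z_β)/d)² = 1.500 × (3.168/0.67)².
n₁ = 1.500 × 22.36 = 33.5.
Round up: n₁ = 34, giving n₂ = 2 × 34 = 68.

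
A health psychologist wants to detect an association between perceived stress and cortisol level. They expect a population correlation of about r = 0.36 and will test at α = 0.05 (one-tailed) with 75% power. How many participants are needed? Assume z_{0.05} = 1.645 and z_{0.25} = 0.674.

n = 41

Fisher's z: C = ½·ln((1+r)/(1−r)) = ½·ln(2.1250) = 0.3769.
n = ((z_{α} + z_β)/C)² + 3.
(1.645 + 0.674) / 0.3769 = 2.319 / 0.3769 = 6.153.
n = 6.153² + 3 = 37.86 + 3 = 40.9.
Round up.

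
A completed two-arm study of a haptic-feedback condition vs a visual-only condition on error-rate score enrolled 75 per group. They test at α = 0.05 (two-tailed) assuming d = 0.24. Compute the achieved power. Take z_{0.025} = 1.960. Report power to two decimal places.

For two equal groups, power = Φ(d·√(n/2) − z_{α/2}).
d·√(n/2) = 0.24 × √(75/2) = 0.24 × 6.124 = 1.470.
z_β = 1.470 − 1.960 = -0.490.
Power = Φ(-0.490) = 0.312.

power ≈ 0.31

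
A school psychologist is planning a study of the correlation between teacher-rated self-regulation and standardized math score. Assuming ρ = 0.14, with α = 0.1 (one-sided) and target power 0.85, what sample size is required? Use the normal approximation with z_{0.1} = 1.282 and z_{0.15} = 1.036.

Fisher's z: C = ½·ln((1+r)/(1−r)) = ½·ln(1.3256) = 0.1409.
n = ((z_{α} + z_β)/C)² + 3.
(1.282 + 1.036) / 0.1409 = 2.318 / 0.1409 = 16.451.
n = 16.451² + 3 = 270.65 + 3 = 273.6.
Round up.

n = 274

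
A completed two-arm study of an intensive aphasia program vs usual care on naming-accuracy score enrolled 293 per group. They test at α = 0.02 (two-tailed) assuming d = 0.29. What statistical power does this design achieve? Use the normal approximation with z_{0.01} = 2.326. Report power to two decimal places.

power ≈ 0.88

For two equal groups, power = Φ(d·√(n/2) − z_{α/2}).
d·√(n/2) = 0.29 × √(293/2) = 0.29 × 12.104 = 3.510.
z_β = 3.510 − 2.326 = 1.184.
Power = Φ(1.184) = 0.882.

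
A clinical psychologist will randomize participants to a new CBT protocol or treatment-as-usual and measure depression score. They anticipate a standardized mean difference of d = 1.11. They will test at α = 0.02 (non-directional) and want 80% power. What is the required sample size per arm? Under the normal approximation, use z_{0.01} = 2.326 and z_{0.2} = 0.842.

n = 17 per group

For two independent groups with equal n: n = 2·((z_{α/2} + z_β) / d)².
z_{α/2} + z_β = 2.326 + 0.842 = 3.168.
n = 2 × (3.168 / 1.11)² = 2 × 2.854² = 2 × 8.15 = 16.3.
Round up to the next whole participant.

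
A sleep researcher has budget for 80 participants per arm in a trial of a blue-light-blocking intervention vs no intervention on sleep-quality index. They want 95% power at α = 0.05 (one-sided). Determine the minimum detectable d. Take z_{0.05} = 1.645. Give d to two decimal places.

d_min ≈ 0.52

For two independent groups of n = 80 each: d_min = (z_{α} + z_β)·√(2/n).
z-sum = 1.645 + 1.645 = 3.290.
d_min = 3.290 × √(2/80) = 3.290 × 0.1581 = 0.520.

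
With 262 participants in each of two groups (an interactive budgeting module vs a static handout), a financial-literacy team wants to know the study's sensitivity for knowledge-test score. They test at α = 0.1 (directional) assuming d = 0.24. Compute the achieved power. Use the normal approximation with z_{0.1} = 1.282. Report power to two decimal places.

power ≈ 0.93

For two equal groups, power = Φ(d·√(n/2) − z_{α}).
d·√(n/2) = 0.24 × √(262/2) = 0.24 × 11.446 = 2.747.
z_β = 2.747 − 1.282 = 1.465.
Power = Φ(1.465) = 0.929.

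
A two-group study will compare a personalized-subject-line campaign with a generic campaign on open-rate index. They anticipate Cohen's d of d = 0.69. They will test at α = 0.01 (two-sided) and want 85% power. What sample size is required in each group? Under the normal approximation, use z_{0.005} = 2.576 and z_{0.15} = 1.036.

n = 55 per group

For two independent groups with equal n: n = 2·((z_{α/2} + z_β) / d)².
z_{α/2} + z_β = 2.576 + 1.036 = 3.612.
n = 2 × (3.612 / 0.69)² = 2 × 5.235² = 2 × 27.40 = 54.8.
Round up to the next whole participant.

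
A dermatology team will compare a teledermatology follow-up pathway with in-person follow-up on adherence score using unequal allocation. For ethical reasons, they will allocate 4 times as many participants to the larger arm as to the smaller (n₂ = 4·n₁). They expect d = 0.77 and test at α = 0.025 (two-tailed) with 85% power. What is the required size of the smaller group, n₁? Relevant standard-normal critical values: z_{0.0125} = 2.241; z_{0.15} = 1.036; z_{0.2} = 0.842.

With allocation ratio k = n₂/n₁ = 4, Var(x̄₁−x̄₂) = σ²(1/n₁ + 1/(k·n₁)) = σ²·(k+1)/(k·n₁).
So n₁ = (1 + 1/k)·((z_{α/2} + z_β)/d)² = 1.250 × (3.277/0.77)².
n₁ = 1.250 × 18.11 = 22.6.
Round up: n₁ = 23, giving n₂ = 4 × 23 = 92.

n₁ = 23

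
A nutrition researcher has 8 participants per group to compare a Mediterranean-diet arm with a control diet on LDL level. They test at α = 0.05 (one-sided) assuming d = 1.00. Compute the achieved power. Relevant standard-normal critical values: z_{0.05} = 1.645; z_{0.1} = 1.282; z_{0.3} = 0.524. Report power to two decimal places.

power ≈ 0.64

For two equal groups, power = Φ(d·√(n/2) − z_{α}).
d·√(n/2) = 1.00 × √(8/2) = 1.00 × 2.000 = 2.000.
z_β = 2.000 − 1.645 = 0.355.
Power = Φ(0.355) = 0.639.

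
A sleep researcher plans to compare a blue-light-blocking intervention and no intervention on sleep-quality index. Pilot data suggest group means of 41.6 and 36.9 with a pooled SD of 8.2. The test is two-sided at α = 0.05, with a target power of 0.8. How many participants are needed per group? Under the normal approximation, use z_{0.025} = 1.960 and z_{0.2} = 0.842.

Cohen's d = |M₁ − M₂| / SD_pooled = |41.6 − 36.9| / 8.2 = 4.7 / 8.2 = 0.573.
For two independent groups with equal n: n = 2·((z_{α/2} + z_β) / d)².
z_{α/2} + z_β = 1.960 + 0.842 = 2.802.
n = 2 × (2.802 / 0.573)² = 2 × 4.890² = 2 × 23.91 = 47.8.
Round up to the next whole participant.

n = 48 per group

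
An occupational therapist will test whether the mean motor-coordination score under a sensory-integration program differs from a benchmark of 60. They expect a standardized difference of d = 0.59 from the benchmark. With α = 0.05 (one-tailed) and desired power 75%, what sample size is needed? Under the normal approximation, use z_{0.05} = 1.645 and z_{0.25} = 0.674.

For a one-sample test: n = ((z_{α} + z_β) / d)².
z_{α} + z_β = 1.645 + 0.674 = 2.319.
n = (2.319 / 0.59)² = 3.931² = 15.45.
Round up.

n = 16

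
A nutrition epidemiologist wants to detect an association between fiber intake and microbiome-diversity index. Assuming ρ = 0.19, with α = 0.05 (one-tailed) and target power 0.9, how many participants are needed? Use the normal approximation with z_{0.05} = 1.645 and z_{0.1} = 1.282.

n = 235

Fisher's z: C = ½·ln((1+r)/(1−r)) = ½·ln(1.4691) = 0.1923.
n = ((z_{α} + z_β)/C)² + 3.
(1.645 + 1.282) / 0.1923 = 2.927 / 0.1923 = 15.221.
n = 15.221² + 3 = 231.68 + 3 = 234.7.
Round up.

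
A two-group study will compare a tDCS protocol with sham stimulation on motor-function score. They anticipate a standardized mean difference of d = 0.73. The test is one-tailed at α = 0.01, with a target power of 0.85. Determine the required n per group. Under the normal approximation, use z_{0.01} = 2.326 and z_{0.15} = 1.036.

n = 43 per group

For two independent groups with equal n: n = 2·((z_{α} + z_β) / d)².
z_{α} + z_β = 2.326 + 1.036 = 3.362.
n = 2 × (3.362 / 0.73)² = 2 × 4.605² = 2 × 21.21 = 42.4.
Round up to the next whole participant.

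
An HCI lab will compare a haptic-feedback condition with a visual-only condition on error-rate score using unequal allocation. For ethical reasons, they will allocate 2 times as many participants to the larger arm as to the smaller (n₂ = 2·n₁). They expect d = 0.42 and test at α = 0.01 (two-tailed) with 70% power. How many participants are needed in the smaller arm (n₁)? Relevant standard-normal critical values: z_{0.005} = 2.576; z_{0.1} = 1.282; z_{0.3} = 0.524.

With allocation ratio k = n₂/n₁ = 2, Var(x̄₁−x̄₂) = σ²(1/n₁ + 1/(k·n₁)) = σ²·(k+1)/(k·n₁).
So n₁ = (1 + 1/k)·((z_{α/2} + z_β)/d)² = 1.500 × (3.100/0.42)².
n₁ = 1.500 × 54.48 = 81.7.
Round up: n₁ = 82, giving n₂ = 2 × 82 = 164.

n₁ = 82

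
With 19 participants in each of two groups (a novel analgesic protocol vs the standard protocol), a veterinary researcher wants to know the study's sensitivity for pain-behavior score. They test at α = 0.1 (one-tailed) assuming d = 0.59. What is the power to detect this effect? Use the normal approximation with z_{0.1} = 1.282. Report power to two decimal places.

power ≈ 0.70

For two equal groups, power = Φ(d·√(n/2) − z_{α}).
d·√(n/2) = 0.59 × √(19/2) = 0.59 × 3.082 = 1.819.
z_β = 1.819 − 1.282 = 0.537.
Power = Φ(0.537) = 0.704.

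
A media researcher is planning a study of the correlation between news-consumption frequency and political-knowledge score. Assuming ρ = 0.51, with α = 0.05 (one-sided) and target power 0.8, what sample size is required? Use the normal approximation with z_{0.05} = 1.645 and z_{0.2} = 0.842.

Fisher's z: C = ½·ln((1+r)/(1−r)) = ½·ln(3.0816) = 0.5627.
n = ((z_{α} + z_β)/C)² + 3.
(1.645 + 0.842) / 0.5627 = 2.487 / 0.5627 = 4.420.
n = 4.420² + 3 = 19.53 + 3 = 22.5.
Round up.

n = 23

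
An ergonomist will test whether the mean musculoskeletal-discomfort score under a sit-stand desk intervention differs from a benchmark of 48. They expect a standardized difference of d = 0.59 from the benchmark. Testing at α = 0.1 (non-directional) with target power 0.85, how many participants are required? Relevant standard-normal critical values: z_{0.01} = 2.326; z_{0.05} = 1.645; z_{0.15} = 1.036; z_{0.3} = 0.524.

n = 21

For a one-sample test: n = ((z_{α/2} + z_β) / d)².
z_{α/2} + z_β = 1.645 + 1.036 = 2.681.
n = (2.681 / 0.59)² = 4.544² = 20.65.
Round up.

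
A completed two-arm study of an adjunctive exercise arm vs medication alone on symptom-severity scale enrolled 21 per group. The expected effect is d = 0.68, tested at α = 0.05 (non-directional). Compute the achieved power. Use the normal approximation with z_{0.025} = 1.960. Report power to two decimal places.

power ≈ 0.60

For two equal groups, power = Φ(d·√(n/2) − z_{α/2}).
d·√(n/2) = 0.68 × √(21/2) = 0.68 × 3.240 = 2.203.
z_β = 2.203 − 1.960 = 0.243.
Power = Φ(0.243) = 0.596.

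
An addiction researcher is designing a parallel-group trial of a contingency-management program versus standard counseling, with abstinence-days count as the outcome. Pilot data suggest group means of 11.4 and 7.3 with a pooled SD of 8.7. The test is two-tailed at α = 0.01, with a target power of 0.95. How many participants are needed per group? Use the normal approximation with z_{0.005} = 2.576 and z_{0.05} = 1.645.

n = 161 per group

Cohen's d = |M₁ − M₂| / SD_pooled = |11.4 − 7.3| / 8.7 = 4.1 / 8.7 = 0.471.
For two independent groups with equal n: n = 2·((z_{α/2} + z_β) / d)².
z_{α/2} + z_β = 2.576 + 1.645 = 4.221.
n = 2 × (4.221 / 0.471)² = 2 × 8.962² = 2 × 80.31 = 160.6.
Round up to the next whole participant.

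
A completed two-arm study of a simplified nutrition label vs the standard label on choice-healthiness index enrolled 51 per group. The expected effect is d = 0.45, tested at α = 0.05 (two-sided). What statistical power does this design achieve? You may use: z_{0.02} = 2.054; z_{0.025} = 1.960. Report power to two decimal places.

For two equal groups, power = Φ(d·√(n/2) − z_{α/2}).
d·√(n/2) = 0.45 × √(51/2) = 0.45 × 5.050 = 2.272.
z_β = 2.272 − 1.960 = 0.312.
Power = Φ(0.312) = 0.623.

power ≈ 0.62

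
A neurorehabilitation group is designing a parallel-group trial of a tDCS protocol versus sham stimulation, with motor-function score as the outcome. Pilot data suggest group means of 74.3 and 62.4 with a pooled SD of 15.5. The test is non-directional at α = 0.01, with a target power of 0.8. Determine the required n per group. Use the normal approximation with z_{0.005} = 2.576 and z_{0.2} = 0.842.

n = 40 per group

Cohen's d = |M₁ − M₂| / SD_pooled = |74.3 − 62.4| / 15.5 = 11.9 / 15.5 = 0.768.
For two independent groups with equal n: n = 2·((z_{α/2} + z_β) / d)².
z_{α/2} + z_β = 2.576 + 0.842 = 3.418.
n = 2 × (3.418 / 0.768)² = 2 × 4.451² = 2 × 19.81 = 39.6.
Round up to the next whole participant.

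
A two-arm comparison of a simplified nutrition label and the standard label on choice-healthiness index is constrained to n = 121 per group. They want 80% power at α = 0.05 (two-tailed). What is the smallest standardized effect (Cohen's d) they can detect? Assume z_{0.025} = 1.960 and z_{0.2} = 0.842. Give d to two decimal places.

d_min ≈ 0.36

For two independent groups of n = 121 each: d_min = (z_{α/2} + z_β)·√(2/n).
z-sum = 1.960 + 0.842 = 2.802.
d_min = 2.802 × √(2/121) = 2.802 × 0.1286 = 0.360.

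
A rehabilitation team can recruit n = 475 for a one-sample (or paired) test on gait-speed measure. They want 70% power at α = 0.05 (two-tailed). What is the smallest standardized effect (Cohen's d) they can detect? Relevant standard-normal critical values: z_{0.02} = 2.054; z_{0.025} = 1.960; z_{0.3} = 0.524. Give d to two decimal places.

For a single sample (or paired design) of n = 475: d_min = (z_{α/2} + z_β)/√n.
z-sum = 1.960 + 0.524 = 2.484.
d_min = 2.484 / √475 = 2.484 / 21.794 = 0.114.

d_min ≈ 0.11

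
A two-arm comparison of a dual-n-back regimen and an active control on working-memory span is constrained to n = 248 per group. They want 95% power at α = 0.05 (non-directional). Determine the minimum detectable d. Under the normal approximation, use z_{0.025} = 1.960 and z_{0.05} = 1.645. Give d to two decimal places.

d_min ≈ 0.32

For two independent groups of n = 248 each: d_min = (z_{α/2} + z_β)·√(2/n).
z-sum = 1.960 + 1.645 = 3.605.
d_min = 3.605 × √(2/248) = 3.605 × 0.0898 = 0.324.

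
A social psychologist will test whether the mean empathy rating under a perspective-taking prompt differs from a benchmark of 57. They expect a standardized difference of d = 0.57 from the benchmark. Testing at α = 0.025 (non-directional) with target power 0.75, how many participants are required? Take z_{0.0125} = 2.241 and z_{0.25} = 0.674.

n = 27

For a one-sample test: n = ((z_{α/2} + z_β) / d)².
z_{α/2} + z_β = 2.241 + 0.674 = 2.915.
n = (2.915 / 0.57)² = 5.114² = 26.15.
Round up.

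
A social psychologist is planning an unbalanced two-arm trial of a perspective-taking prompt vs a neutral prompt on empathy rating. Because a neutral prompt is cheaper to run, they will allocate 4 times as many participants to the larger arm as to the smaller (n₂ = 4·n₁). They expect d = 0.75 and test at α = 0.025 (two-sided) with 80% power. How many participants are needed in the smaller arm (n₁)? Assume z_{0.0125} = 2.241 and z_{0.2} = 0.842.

With allocation ratio k = n₂/n₁ = 4, Var(x̄₁−x̄₂) = σ²(1/n₁ + 1/(k·n₁)) = σ²·(k+1)/(k·n₁).
So n₁ = (1 + 1/k)·((z_{α/2} + z_β)/d)² = 1.250 × (3.083/0.75)².
n₁ = 1.250 × 16.90 = 21.1.
Round up: n₁ = 22, giving n₂ = 4 × 22 = 88.

n₁ = 22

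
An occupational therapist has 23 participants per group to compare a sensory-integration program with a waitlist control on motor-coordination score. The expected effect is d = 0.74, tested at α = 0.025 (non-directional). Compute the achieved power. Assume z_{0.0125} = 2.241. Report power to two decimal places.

For two equal groups, power = Φ(d·√(n/2) − z_{α/2}).
d·√(n/2) = 0.74 × √(23/2) = 0.74 × 3.391 = 2.509.
z_β = 2.509 − 2.241 = 0.268.
Power = Φ(0.268) = 0.606.

power ≈ 0.61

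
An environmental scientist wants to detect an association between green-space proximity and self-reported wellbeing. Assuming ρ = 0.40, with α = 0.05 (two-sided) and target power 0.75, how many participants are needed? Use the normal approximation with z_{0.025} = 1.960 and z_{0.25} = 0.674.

n = 42

Fisher's z: C = ½·ln((1+r)/(1−r)) = ½·ln(2.3333) = 0.4236.
n = ((z_{α/2} + z_β)/C)² + 3.
(1.960 + 0.674) / 0.4236 = 2.634 / 0.4236 = 6.218.
n = 6.218² + 3 = 38.67 + 3 = 41.7.
Round up.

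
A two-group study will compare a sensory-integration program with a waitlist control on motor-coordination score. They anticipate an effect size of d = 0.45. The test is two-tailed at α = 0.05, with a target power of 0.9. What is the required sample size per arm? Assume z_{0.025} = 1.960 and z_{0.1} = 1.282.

n = 104 per group

For two independent groups with equal n: n = 2·((z_{α/2} + z_β) / d)².
z_{α/2} + z_β = 1.960 + 1.282 = 3.242.
n = 2 × (3.242 / 0.45)² = 2 × 7.204² = 2 × 51.90 = 103.8.
Round up to the next whole participant.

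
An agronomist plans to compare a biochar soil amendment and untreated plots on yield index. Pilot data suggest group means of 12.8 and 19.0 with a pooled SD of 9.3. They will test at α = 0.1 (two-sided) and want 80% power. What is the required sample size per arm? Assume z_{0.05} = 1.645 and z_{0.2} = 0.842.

Cohen's d = |M₁ − M₂| / SD_pooled = |12.8 − 19.0| / 9.3 = 6.2 / 9.3 = 0.667.
For two independent groups with equal n: n = 2·((z_{α/2} + z_β) / d)².
z_{α/2} + z_β = 1.645 + 0.842 = 2.487.
n = 2 × (2.487 / 0.667)² = 2 × 3.729² = 2 × 13.90 = 27.8.
Round up to the next whole participant.

n = 28 per group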